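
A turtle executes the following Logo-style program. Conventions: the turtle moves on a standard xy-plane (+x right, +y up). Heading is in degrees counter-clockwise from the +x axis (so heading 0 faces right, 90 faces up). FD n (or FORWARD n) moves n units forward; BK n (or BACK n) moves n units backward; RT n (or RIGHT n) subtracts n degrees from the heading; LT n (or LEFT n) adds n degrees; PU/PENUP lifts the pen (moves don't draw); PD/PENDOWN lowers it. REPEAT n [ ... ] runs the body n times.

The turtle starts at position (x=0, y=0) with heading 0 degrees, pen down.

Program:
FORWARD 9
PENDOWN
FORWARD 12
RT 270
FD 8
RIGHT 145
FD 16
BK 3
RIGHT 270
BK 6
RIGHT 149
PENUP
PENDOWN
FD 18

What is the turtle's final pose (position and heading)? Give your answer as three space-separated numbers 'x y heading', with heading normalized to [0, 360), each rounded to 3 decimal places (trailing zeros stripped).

Answer: 16.22 -22.534 246

Derivation:
Executing turtle program step by step:
Start: pos=(0,0), heading=0, pen down
FD 9: (0,0) -> (9,0) [heading=0, draw]
PD: pen down
FD 12: (9,0) -> (21,0) [heading=0, draw]
RT 270: heading 0 -> 90
FD 8: (21,0) -> (21,8) [heading=90, draw]
RT 145: heading 90 -> 305
FD 16: (21,8) -> (30.177,-5.106) [heading=305, draw]
BK 3: (30.177,-5.106) -> (28.456,-2.649) [heading=305, draw]
RT 270: heading 305 -> 35
BK 6: (28.456,-2.649) -> (23.542,-6.09) [heading=35, draw]
RT 149: heading 35 -> 246
PU: pen up
PD: pen down
FD 18: (23.542,-6.09) -> (16.22,-22.534) [heading=246, draw]
Final: pos=(16.22,-22.534), heading=246, 7 segment(s) drawn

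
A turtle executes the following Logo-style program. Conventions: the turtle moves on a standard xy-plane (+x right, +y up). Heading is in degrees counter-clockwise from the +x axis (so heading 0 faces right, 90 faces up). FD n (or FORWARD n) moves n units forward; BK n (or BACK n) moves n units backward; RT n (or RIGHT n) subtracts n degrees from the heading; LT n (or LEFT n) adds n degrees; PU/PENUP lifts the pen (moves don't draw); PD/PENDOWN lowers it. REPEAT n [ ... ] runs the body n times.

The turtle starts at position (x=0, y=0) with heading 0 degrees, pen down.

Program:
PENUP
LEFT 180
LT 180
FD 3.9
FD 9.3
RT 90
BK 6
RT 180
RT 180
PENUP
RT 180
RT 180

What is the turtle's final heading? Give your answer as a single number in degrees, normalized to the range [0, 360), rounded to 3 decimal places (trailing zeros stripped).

Answer: 270

Derivation:
Executing turtle program step by step:
Start: pos=(0,0), heading=0, pen down
PU: pen up
LT 180: heading 0 -> 180
LT 180: heading 180 -> 0
FD 3.9: (0,0) -> (3.9,0) [heading=0, move]
FD 9.3: (3.9,0) -> (13.2,0) [heading=0, move]
RT 90: heading 0 -> 270
BK 6: (13.2,0) -> (13.2,6) [heading=270, move]
RT 180: heading 270 -> 90
RT 180: heading 90 -> 270
PU: pen up
RT 180: heading 270 -> 90
RT 180: heading 90 -> 270
Final: pos=(13.2,6), heading=270, 0 segment(s) drawn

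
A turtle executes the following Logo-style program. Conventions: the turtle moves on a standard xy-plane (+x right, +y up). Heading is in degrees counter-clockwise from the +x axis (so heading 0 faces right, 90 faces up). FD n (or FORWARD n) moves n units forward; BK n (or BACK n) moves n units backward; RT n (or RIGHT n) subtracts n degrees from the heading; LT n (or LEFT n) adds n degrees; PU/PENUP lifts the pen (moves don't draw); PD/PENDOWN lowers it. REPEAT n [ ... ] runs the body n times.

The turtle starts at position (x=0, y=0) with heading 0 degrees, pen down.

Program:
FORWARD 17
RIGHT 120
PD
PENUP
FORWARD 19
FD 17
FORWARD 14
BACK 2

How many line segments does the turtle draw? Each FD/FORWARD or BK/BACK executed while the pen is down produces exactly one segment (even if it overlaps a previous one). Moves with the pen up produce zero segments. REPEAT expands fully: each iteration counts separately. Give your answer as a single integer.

Answer: 1

Derivation:
Executing turtle program step by step:
Start: pos=(0,0), heading=0, pen down
FD 17: (0,0) -> (17,0) [heading=0, draw]
RT 120: heading 0 -> 240
PD: pen down
PU: pen up
FD 19: (17,0) -> (7.5,-16.454) [heading=240, move]
FD 17: (7.5,-16.454) -> (-1,-31.177) [heading=240, move]
FD 14: (-1,-31.177) -> (-8,-43.301) [heading=240, move]
BK 2: (-8,-43.301) -> (-7,-41.569) [heading=240, move]
Final: pos=(-7,-41.569), heading=240, 1 segment(s) drawn
Segments drawn: 1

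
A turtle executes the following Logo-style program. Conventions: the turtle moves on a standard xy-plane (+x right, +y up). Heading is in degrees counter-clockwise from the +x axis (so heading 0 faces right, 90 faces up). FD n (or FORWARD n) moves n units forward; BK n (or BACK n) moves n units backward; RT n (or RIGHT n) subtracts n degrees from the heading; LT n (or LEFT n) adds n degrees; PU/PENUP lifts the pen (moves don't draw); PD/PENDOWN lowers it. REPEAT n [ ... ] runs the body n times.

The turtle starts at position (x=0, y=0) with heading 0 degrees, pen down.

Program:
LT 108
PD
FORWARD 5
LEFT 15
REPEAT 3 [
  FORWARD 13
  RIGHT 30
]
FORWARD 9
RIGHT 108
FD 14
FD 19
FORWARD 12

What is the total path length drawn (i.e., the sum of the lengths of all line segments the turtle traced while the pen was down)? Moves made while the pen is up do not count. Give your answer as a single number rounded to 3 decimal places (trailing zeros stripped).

Executing turtle program step by step:
Start: pos=(0,0), heading=0, pen down
LT 108: heading 0 -> 108
PD: pen down
FD 5: (0,0) -> (-1.545,4.755) [heading=108, draw]
LT 15: heading 108 -> 123
REPEAT 3 [
  -- iteration 1/3 --
  FD 13: (-1.545,4.755) -> (-8.625,15.658) [heading=123, draw]
  RT 30: heading 123 -> 93
  -- iteration 2/3 --
  FD 13: (-8.625,15.658) -> (-9.306,28.64) [heading=93, draw]
  RT 30: heading 93 -> 63
  -- iteration 3/3 --
  FD 13: (-9.306,28.64) -> (-3.404,40.223) [heading=63, draw]
  RT 30: heading 63 -> 33
]
FD 9: (-3.404,40.223) -> (4.144,45.125) [heading=33, draw]
RT 108: heading 33 -> 285
FD 14: (4.144,45.125) -> (7.768,31.602) [heading=285, draw]
FD 19: (7.768,31.602) -> (12.685,13.249) [heading=285, draw]
FD 12: (12.685,13.249) -> (15.791,1.658) [heading=285, draw]
Final: pos=(15.791,1.658), heading=285, 8 segment(s) drawn

Segment lengths:
  seg 1: (0,0) -> (-1.545,4.755), length = 5
  seg 2: (-1.545,4.755) -> (-8.625,15.658), length = 13
  seg 3: (-8.625,15.658) -> (-9.306,28.64), length = 13
  seg 4: (-9.306,28.64) -> (-3.404,40.223), length = 13
  seg 5: (-3.404,40.223) -> (4.144,45.125), length = 9
  seg 6: (4.144,45.125) -> (7.768,31.602), length = 14
  seg 7: (7.768,31.602) -> (12.685,13.249), length = 19
  seg 8: (12.685,13.249) -> (15.791,1.658), length = 12
Total = 98

Answer: 98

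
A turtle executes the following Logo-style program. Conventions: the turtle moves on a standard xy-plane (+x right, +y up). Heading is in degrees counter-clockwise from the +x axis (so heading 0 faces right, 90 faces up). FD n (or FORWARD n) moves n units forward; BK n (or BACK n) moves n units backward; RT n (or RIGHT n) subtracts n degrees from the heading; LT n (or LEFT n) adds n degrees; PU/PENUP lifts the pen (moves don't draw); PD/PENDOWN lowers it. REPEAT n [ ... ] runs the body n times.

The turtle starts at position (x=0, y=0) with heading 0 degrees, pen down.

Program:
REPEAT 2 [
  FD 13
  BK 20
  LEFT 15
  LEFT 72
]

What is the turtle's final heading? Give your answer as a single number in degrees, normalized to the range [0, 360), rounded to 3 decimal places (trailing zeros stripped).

Executing turtle program step by step:
Start: pos=(0,0), heading=0, pen down
REPEAT 2 [
  -- iteration 1/2 --
  FD 13: (0,0) -> (13,0) [heading=0, draw]
  BK 20: (13,0) -> (-7,0) [heading=0, draw]
  LT 15: heading 0 -> 15
  LT 72: heading 15 -> 87
  -- iteration 2/2 --
  FD 13: (-7,0) -> (-6.32,12.982) [heading=87, draw]
  BK 20: (-6.32,12.982) -> (-7.366,-6.99) [heading=87, draw]
  LT 15: heading 87 -> 102
  LT 72: heading 102 -> 174
]
Final: pos=(-7.366,-6.99), heading=174, 4 segment(s) drawn

Answer: 174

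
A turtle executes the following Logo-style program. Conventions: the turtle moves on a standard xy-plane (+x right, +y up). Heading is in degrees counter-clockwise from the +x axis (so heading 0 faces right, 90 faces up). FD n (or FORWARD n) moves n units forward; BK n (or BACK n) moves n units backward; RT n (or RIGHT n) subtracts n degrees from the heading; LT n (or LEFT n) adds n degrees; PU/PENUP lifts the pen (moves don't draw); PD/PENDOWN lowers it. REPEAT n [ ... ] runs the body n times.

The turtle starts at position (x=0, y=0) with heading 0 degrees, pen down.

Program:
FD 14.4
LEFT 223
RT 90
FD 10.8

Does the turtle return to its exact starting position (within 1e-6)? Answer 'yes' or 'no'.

Executing turtle program step by step:
Start: pos=(0,0), heading=0, pen down
FD 14.4: (0,0) -> (14.4,0) [heading=0, draw]
LT 223: heading 0 -> 223
RT 90: heading 223 -> 133
FD 10.8: (14.4,0) -> (7.034,7.899) [heading=133, draw]
Final: pos=(7.034,7.899), heading=133, 2 segment(s) drawn

Start position: (0, 0)
Final position: (7.034, 7.899)
Distance = 10.577; >= 1e-6 -> NOT closed

Answer: no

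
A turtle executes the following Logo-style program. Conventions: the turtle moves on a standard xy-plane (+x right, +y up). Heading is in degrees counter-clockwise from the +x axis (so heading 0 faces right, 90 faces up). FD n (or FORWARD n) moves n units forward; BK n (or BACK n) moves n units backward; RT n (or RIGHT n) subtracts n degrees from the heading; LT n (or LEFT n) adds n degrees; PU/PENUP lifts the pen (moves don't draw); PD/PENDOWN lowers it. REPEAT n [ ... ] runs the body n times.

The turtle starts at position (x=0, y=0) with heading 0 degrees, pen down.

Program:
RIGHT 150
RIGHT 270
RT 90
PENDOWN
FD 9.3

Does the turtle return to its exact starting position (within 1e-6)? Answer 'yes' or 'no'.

Answer: no

Derivation:
Executing turtle program step by step:
Start: pos=(0,0), heading=0, pen down
RT 150: heading 0 -> 210
RT 270: heading 210 -> 300
RT 90: heading 300 -> 210
PD: pen down
FD 9.3: (0,0) -> (-8.054,-4.65) [heading=210, draw]
Final: pos=(-8.054,-4.65), heading=210, 1 segment(s) drawn

Start position: (0, 0)
Final position: (-8.054, -4.65)
Distance = 9.3; >= 1e-6 -> NOT closed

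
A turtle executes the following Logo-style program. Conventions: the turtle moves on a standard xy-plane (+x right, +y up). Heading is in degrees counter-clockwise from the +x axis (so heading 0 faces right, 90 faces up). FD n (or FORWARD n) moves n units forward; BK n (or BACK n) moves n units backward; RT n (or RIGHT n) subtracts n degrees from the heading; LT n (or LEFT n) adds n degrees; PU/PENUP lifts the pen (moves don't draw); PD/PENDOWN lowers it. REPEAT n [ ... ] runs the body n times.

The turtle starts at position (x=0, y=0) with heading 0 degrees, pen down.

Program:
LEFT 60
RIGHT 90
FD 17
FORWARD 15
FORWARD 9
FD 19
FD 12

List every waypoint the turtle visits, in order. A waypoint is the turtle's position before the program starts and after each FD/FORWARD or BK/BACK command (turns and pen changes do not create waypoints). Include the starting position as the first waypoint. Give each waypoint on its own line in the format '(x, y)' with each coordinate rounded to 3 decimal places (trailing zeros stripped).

Executing turtle program step by step:
Start: pos=(0,0), heading=0, pen down
LT 60: heading 0 -> 60
RT 90: heading 60 -> 330
FD 17: (0,0) -> (14.722,-8.5) [heading=330, draw]
FD 15: (14.722,-8.5) -> (27.713,-16) [heading=330, draw]
FD 9: (27.713,-16) -> (35.507,-20.5) [heading=330, draw]
FD 19: (35.507,-20.5) -> (51.962,-30) [heading=330, draw]
FD 12: (51.962,-30) -> (62.354,-36) [heading=330, draw]
Final: pos=(62.354,-36), heading=330, 5 segment(s) drawn
Waypoints (6 total):
(0, 0)
(14.722, -8.5)
(27.713, -16)
(35.507, -20.5)
(51.962, -30)
(62.354, -36)

Answer: (0, 0)
(14.722, -8.5)
(27.713, -16)
(35.507, -20.5)
(51.962, -30)
(62.354, -36)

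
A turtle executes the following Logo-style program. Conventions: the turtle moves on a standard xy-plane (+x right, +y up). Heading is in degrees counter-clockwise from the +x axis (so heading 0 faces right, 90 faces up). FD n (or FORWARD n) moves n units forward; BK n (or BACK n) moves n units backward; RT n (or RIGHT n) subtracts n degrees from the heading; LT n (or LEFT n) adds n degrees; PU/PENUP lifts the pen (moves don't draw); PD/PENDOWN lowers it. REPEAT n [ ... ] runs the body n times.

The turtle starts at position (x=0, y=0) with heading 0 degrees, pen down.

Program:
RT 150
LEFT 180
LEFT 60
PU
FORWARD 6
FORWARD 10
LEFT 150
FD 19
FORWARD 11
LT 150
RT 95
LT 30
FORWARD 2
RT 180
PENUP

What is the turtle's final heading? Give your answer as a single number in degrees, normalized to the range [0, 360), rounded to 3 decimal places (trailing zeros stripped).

Executing turtle program step by step:
Start: pos=(0,0), heading=0, pen down
RT 150: heading 0 -> 210
LT 180: heading 210 -> 30
LT 60: heading 30 -> 90
PU: pen up
FD 6: (0,0) -> (0,6) [heading=90, move]
FD 10: (0,6) -> (0,16) [heading=90, move]
LT 150: heading 90 -> 240
FD 19: (0,16) -> (-9.5,-0.454) [heading=240, move]
FD 11: (-9.5,-0.454) -> (-15,-9.981) [heading=240, move]
LT 150: heading 240 -> 30
RT 95: heading 30 -> 295
LT 30: heading 295 -> 325
FD 2: (-15,-9.981) -> (-13.362,-11.128) [heading=325, move]
RT 180: heading 325 -> 145
PU: pen up
Final: pos=(-13.362,-11.128), heading=145, 0 segment(s) drawn

Answer: 145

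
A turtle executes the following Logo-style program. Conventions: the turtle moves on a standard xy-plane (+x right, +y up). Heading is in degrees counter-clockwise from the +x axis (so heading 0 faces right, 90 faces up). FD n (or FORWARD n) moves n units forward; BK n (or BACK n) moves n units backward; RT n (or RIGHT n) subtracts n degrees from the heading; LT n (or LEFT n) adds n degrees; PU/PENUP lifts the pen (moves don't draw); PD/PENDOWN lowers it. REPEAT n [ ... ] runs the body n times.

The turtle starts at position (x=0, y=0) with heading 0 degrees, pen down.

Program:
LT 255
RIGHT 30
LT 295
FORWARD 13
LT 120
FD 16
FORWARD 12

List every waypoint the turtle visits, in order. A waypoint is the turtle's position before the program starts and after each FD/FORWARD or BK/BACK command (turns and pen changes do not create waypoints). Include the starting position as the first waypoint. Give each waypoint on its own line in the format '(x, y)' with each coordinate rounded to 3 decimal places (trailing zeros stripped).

Executing turtle program step by step:
Start: pos=(0,0), heading=0, pen down
LT 255: heading 0 -> 255
RT 30: heading 255 -> 225
LT 295: heading 225 -> 160
FD 13: (0,0) -> (-12.216,4.446) [heading=160, draw]
LT 120: heading 160 -> 280
FD 16: (-12.216,4.446) -> (-9.438,-11.311) [heading=280, draw]
FD 12: (-9.438,-11.311) -> (-7.354,-23.128) [heading=280, draw]
Final: pos=(-7.354,-23.128), heading=280, 3 segment(s) drawn
Waypoints (4 total):
(0, 0)
(-12.216, 4.446)
(-9.438, -11.311)
(-7.354, -23.128)

Answer: (0, 0)
(-12.216, 4.446)
(-9.438, -11.311)
(-7.354, -23.128)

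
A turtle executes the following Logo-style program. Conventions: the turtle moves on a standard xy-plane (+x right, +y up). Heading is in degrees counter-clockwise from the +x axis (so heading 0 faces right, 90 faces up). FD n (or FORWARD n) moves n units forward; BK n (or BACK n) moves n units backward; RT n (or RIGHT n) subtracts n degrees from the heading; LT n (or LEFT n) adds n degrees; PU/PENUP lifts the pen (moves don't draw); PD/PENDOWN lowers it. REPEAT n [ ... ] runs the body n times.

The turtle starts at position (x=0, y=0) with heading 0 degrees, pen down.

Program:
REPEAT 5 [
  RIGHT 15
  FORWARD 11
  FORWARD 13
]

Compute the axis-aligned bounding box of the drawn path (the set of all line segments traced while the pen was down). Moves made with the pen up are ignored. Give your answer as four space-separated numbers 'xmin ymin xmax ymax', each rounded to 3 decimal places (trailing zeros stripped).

Executing turtle program step by step:
Start: pos=(0,0), heading=0, pen down
REPEAT 5 [
  -- iteration 1/5 --
  RT 15: heading 0 -> 345
  FD 11: (0,0) -> (10.625,-2.847) [heading=345, draw]
  FD 13: (10.625,-2.847) -> (23.182,-6.212) [heading=345, draw]
  -- iteration 2/5 --
  RT 15: heading 345 -> 330
  FD 11: (23.182,-6.212) -> (32.708,-11.712) [heading=330, draw]
  FD 13: (32.708,-11.712) -> (43.967,-18.212) [heading=330, draw]
  -- iteration 3/5 --
  RT 15: heading 330 -> 315
  FD 11: (43.967,-18.212) -> (51.745,-25.99) [heading=315, draw]
  FD 13: (51.745,-25.99) -> (60.937,-35.182) [heading=315, draw]
  -- iteration 4/5 --
  RT 15: heading 315 -> 300
  FD 11: (60.937,-35.182) -> (66.437,-44.708) [heading=300, draw]
  FD 13: (66.437,-44.708) -> (72.937,-55.967) [heading=300, draw]
  -- iteration 5/5 --
  RT 15: heading 300 -> 285
  FD 11: (72.937,-55.967) -> (75.784,-66.592) [heading=285, draw]
  FD 13: (75.784,-66.592) -> (79.149,-79.149) [heading=285, draw]
]
Final: pos=(79.149,-79.149), heading=285, 10 segment(s) drawn

Segment endpoints: x in {0, 10.625, 23.182, 32.708, 43.967, 51.745, 60.937, 66.437, 72.937, 75.784, 79.149}, y in {-79.149, -66.592, -55.967, -44.708, -35.182, -25.99, -18.212, -11.712, -6.212, -2.847, 0}
xmin=0, ymin=-79.149, xmax=79.149, ymax=0

Answer: 0 -79.149 79.149 0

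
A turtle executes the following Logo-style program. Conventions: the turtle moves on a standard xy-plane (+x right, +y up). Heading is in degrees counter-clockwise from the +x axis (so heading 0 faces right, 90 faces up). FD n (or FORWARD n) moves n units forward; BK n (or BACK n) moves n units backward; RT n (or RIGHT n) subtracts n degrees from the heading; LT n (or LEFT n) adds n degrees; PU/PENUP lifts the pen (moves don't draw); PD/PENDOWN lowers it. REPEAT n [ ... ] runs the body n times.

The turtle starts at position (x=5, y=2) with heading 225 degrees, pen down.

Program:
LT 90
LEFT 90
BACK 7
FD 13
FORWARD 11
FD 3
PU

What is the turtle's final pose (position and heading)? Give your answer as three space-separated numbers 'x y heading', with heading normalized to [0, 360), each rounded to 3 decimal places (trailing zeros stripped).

Answer: 19.142 16.142 45

Derivation:
Executing turtle program step by step:
Start: pos=(5,2), heading=225, pen down
LT 90: heading 225 -> 315
LT 90: heading 315 -> 45
BK 7: (5,2) -> (0.05,-2.95) [heading=45, draw]
FD 13: (0.05,-2.95) -> (9.243,6.243) [heading=45, draw]
FD 11: (9.243,6.243) -> (17.021,14.021) [heading=45, draw]
FD 3: (17.021,14.021) -> (19.142,16.142) [heading=45, draw]
PU: pen up
Final: pos=(19.142,16.142), heading=45, 4 segment(s) drawn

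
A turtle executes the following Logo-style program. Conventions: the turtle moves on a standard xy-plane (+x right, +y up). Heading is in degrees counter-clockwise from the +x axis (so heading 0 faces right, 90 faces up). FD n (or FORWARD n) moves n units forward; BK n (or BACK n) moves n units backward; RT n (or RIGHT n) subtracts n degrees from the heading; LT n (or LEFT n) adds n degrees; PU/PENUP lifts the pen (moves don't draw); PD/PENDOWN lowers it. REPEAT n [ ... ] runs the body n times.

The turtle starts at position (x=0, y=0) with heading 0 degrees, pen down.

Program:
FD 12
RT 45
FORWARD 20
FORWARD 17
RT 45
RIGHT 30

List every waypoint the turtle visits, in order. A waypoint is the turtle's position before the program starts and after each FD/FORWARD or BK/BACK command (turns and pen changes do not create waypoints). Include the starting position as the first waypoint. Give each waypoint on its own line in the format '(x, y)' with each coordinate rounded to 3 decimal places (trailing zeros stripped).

Answer: (0, 0)
(12, 0)
(26.142, -14.142)
(38.163, -26.163)

Derivation:
Executing turtle program step by step:
Start: pos=(0,0), heading=0, pen down
FD 12: (0,0) -> (12,0) [heading=0, draw]
RT 45: heading 0 -> 315
FD 20: (12,0) -> (26.142,-14.142) [heading=315, draw]
FD 17: (26.142,-14.142) -> (38.163,-26.163) [heading=315, draw]
RT 45: heading 315 -> 270
RT 30: heading 270 -> 240
Final: pos=(38.163,-26.163), heading=240, 3 segment(s) drawn
Waypoints (4 total):
(0, 0)
(12, 0)
(26.142, -14.142)
(38.163, -26.163)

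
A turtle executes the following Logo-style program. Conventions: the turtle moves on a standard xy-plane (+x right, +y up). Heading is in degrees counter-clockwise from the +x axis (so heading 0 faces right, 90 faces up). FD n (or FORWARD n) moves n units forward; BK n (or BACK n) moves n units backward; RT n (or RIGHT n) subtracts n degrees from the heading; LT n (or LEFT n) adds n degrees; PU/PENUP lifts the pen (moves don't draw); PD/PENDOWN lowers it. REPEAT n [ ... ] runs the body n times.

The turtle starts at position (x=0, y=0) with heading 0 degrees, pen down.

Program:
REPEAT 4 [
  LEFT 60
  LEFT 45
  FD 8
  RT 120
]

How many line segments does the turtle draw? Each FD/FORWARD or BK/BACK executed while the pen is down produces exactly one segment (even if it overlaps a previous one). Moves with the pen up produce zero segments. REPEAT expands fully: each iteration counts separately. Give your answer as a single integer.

Executing turtle program step by step:
Start: pos=(0,0), heading=0, pen down
REPEAT 4 [
  -- iteration 1/4 --
  LT 60: heading 0 -> 60
  LT 45: heading 60 -> 105
  FD 8: (0,0) -> (-2.071,7.727) [heading=105, draw]
  RT 120: heading 105 -> 345
  -- iteration 2/4 --
  LT 60: heading 345 -> 45
  LT 45: heading 45 -> 90
  FD 8: (-2.071,7.727) -> (-2.071,15.727) [heading=90, draw]
  RT 120: heading 90 -> 330
  -- iteration 3/4 --
  LT 60: heading 330 -> 30
  LT 45: heading 30 -> 75
  FD 8: (-2.071,15.727) -> (0,23.455) [heading=75, draw]
  RT 120: heading 75 -> 315
  -- iteration 4/4 --
  LT 60: heading 315 -> 15
  LT 45: heading 15 -> 60
  FD 8: (0,23.455) -> (4,30.383) [heading=60, draw]
  RT 120: heading 60 -> 300
]
Final: pos=(4,30.383), heading=300, 4 segment(s) drawn
Segments drawn: 4

Answer: 4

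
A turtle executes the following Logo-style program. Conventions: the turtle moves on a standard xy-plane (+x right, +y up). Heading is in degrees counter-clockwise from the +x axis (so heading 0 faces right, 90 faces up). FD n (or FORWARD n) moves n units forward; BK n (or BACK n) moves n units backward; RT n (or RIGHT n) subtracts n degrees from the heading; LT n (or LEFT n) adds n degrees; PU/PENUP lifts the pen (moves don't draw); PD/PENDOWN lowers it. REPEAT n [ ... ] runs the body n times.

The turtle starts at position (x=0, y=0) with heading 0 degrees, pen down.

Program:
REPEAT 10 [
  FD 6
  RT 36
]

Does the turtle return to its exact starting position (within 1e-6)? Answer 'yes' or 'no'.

Answer: yes

Derivation:
Executing turtle program step by step:
Start: pos=(0,0), heading=0, pen down
REPEAT 10 [
  -- iteration 1/10 --
  FD 6: (0,0) -> (6,0) [heading=0, draw]
  RT 36: heading 0 -> 324
  -- iteration 2/10 --
  FD 6: (6,0) -> (10.854,-3.527) [heading=324, draw]
  RT 36: heading 324 -> 288
  -- iteration 3/10 --
  FD 6: (10.854,-3.527) -> (12.708,-9.233) [heading=288, draw]
  RT 36: heading 288 -> 252
  -- iteration 4/10 --
  FD 6: (12.708,-9.233) -> (10.854,-14.939) [heading=252, draw]
  RT 36: heading 252 -> 216
  -- iteration 5/10 --
  FD 6: (10.854,-14.939) -> (6,-18.466) [heading=216, draw]
  RT 36: heading 216 -> 180
  -- iteration 6/10 --
  FD 6: (6,-18.466) -> (0,-18.466) [heading=180, draw]
  RT 36: heading 180 -> 144
  -- iteration 7/10 --
  FD 6: (0,-18.466) -> (-4.854,-14.939) [heading=144, draw]
  RT 36: heading 144 -> 108
  -- iteration 8/10 --
  FD 6: (-4.854,-14.939) -> (-6.708,-9.233) [heading=108, draw]
  RT 36: heading 108 -> 72
  -- iteration 9/10 --
  FD 6: (-6.708,-9.233) -> (-4.854,-3.527) [heading=72, draw]
  RT 36: heading 72 -> 36
  -- iteration 10/10 --
  FD 6: (-4.854,-3.527) -> (0,0) [heading=36, draw]
  RT 36: heading 36 -> 0
]
Final: pos=(0,0), heading=0, 10 segment(s) drawn

Start position: (0, 0)
Final position: (0, 0)
Distance = 0; < 1e-6 -> CLOSED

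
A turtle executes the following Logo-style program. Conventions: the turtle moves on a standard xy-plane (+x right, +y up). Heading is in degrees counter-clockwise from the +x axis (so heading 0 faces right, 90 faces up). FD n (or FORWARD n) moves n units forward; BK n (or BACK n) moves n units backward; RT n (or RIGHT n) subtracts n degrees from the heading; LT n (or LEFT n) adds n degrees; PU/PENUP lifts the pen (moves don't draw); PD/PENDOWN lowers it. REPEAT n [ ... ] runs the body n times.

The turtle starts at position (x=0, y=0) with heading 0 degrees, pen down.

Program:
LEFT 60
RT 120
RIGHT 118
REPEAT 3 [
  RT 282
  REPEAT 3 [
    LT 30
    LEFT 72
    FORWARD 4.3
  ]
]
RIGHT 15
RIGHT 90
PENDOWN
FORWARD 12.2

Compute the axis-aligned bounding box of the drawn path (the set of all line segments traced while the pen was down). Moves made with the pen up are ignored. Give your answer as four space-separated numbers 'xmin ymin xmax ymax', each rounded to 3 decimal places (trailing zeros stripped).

Answer: -14.83 0 4.297 11.88

Derivation:
Executing turtle program step by step:
Start: pos=(0,0), heading=0, pen down
LT 60: heading 0 -> 60
RT 120: heading 60 -> 300
RT 118: heading 300 -> 182
REPEAT 3 [
  -- iteration 1/3 --
  RT 282: heading 182 -> 260
  REPEAT 3 [
    -- iteration 1/3 --
    LT 30: heading 260 -> 290
    LT 72: heading 290 -> 2
    FD 4.3: (0,0) -> (4.297,0.15) [heading=2, draw]
    -- iteration 2/3 --
    LT 30: heading 2 -> 32
    LT 72: heading 32 -> 104
    FD 4.3: (4.297,0.15) -> (3.257,4.322) [heading=104, draw]
    -- iteration 3/3 --
    LT 30: heading 104 -> 134
    LT 72: heading 134 -> 206
    FD 4.3: (3.257,4.322) -> (-0.608,2.437) [heading=206, draw]
  ]
  -- iteration 2/3 --
  RT 282: heading 206 -> 284
  REPEAT 3 [
    -- iteration 1/3 --
    LT 30: heading 284 -> 314
    LT 72: heading 314 -> 26
    FD 4.3: (-0.608,2.437) -> (3.257,4.322) [heading=26, draw]
    -- iteration 2/3 --
    LT 30: heading 26 -> 56
    LT 72: heading 56 -> 128
    FD 4.3: (3.257,4.322) -> (0.61,7.711) [heading=128, draw]
    -- iteration 3/3 --
    LT 30: heading 128 -> 158
    LT 72: heading 158 -> 230
    FD 4.3: (0.61,7.711) -> (-2.154,4.417) [heading=230, draw]
  ]
  -- iteration 3/3 --
  RT 282: heading 230 -> 308
  REPEAT 3 [
    -- iteration 1/3 --
    LT 30: heading 308 -> 338
    LT 72: heading 338 -> 50
    FD 4.3: (-2.154,4.417) -> (0.61,7.711) [heading=50, draw]
    -- iteration 2/3 --
    LT 30: heading 50 -> 80
    LT 72: heading 80 -> 152
    FD 4.3: (0.61,7.711) -> (-3.187,9.73) [heading=152, draw]
    -- iteration 3/3 --
    LT 30: heading 152 -> 182
    LT 72: heading 182 -> 254
    FD 4.3: (-3.187,9.73) -> (-4.372,5.596) [heading=254, draw]
  ]
]
RT 15: heading 254 -> 239
RT 90: heading 239 -> 149
PD: pen down
FD 12.2: (-4.372,5.596) -> (-14.83,11.88) [heading=149, draw]
Final: pos=(-14.83,11.88), heading=149, 10 segment(s) drawn

Segment endpoints: x in {-14.83, -4.372, -3.187, -2.154, -0.608, 0, 0.61, 0.61, 3.257, 3.257, 4.297}, y in {0, 0.15, 2.437, 4.322, 4.322, 4.417, 5.596, 7.711, 7.711, 9.73, 11.88}
xmin=-14.83, ymin=0, xmax=4.297, ymax=11.88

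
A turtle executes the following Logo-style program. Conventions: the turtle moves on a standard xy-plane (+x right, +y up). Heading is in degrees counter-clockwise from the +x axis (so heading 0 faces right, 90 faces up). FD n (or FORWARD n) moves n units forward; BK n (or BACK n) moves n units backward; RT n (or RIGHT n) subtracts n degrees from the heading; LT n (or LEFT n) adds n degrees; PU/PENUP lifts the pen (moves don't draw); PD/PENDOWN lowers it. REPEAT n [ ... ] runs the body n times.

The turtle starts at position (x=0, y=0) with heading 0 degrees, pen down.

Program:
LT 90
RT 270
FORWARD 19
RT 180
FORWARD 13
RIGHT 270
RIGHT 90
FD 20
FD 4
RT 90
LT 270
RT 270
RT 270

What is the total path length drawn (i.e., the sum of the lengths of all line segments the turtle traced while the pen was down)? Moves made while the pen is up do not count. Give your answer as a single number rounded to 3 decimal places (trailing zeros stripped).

Executing turtle program step by step:
Start: pos=(0,0), heading=0, pen down
LT 90: heading 0 -> 90
RT 270: heading 90 -> 180
FD 19: (0,0) -> (-19,0) [heading=180, draw]
RT 180: heading 180 -> 0
FD 13: (-19,0) -> (-6,0) [heading=0, draw]
RT 270: heading 0 -> 90
RT 90: heading 90 -> 0
FD 20: (-6,0) -> (14,0) [heading=0, draw]
FD 4: (14,0) -> (18,0) [heading=0, draw]
RT 90: heading 0 -> 270
LT 270: heading 270 -> 180
RT 270: heading 180 -> 270
RT 270: heading 270 -> 0
Final: pos=(18,0), heading=0, 4 segment(s) drawn

Segment lengths:
  seg 1: (0,0) -> (-19,0), length = 19
  seg 2: (-19,0) -> (-6,0), length = 13
  seg 3: (-6,0) -> (14,0), length = 20
  seg 4: (14,0) -> (18,0), length = 4
Total = 56

Answer: 56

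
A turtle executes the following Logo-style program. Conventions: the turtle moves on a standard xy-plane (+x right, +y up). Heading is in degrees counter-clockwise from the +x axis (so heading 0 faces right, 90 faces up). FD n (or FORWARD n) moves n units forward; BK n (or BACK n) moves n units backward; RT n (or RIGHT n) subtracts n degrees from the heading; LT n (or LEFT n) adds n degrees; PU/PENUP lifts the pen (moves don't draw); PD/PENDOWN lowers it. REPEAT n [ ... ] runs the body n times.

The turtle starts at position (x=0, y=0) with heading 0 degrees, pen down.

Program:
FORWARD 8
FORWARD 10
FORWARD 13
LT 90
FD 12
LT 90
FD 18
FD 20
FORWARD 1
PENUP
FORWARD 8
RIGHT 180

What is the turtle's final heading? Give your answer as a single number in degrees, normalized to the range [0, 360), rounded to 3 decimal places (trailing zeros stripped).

Executing turtle program step by step:
Start: pos=(0,0), heading=0, pen down
FD 8: (0,0) -> (8,0) [heading=0, draw]
FD 10: (8,0) -> (18,0) [heading=0, draw]
FD 13: (18,0) -> (31,0) [heading=0, draw]
LT 90: heading 0 -> 90
FD 12: (31,0) -> (31,12) [heading=90, draw]
LT 90: heading 90 -> 180
FD 18: (31,12) -> (13,12) [heading=180, draw]
FD 20: (13,12) -> (-7,12) [heading=180, draw]
FD 1: (-7,12) -> (-8,12) [heading=180, draw]
PU: pen up
FD 8: (-8,12) -> (-16,12) [heading=180, move]
RT 180: heading 180 -> 0
Final: pos=(-16,12), heading=0, 7 segment(s) drawn

Answer: 0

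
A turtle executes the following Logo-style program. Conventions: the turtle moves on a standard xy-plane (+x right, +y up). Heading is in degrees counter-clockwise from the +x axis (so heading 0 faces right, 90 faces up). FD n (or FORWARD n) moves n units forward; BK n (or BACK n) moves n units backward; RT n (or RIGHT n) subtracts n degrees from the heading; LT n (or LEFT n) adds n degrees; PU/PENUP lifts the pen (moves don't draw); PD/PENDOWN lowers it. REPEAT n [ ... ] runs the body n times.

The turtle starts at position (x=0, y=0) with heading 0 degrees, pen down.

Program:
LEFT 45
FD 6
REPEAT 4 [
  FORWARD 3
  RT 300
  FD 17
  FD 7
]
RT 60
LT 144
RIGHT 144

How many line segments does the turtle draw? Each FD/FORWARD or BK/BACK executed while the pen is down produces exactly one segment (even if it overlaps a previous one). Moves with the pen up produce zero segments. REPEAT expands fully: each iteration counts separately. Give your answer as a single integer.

Answer: 13

Derivation:
Executing turtle program step by step:
Start: pos=(0,0), heading=0, pen down
LT 45: heading 0 -> 45
FD 6: (0,0) -> (4.243,4.243) [heading=45, draw]
REPEAT 4 [
  -- iteration 1/4 --
  FD 3: (4.243,4.243) -> (6.364,6.364) [heading=45, draw]
  RT 300: heading 45 -> 105
  FD 17: (6.364,6.364) -> (1.964,22.785) [heading=105, draw]
  FD 7: (1.964,22.785) -> (0.152,29.546) [heading=105, draw]
  -- iteration 2/4 --
  FD 3: (0.152,29.546) -> (-0.624,32.444) [heading=105, draw]
  RT 300: heading 105 -> 165
  FD 17: (-0.624,32.444) -> (-17.045,36.844) [heading=165, draw]
  FD 7: (-17.045,36.844) -> (-23.806,38.656) [heading=165, draw]
  -- iteration 3/4 --
  FD 3: (-23.806,38.656) -> (-26.704,39.432) [heading=165, draw]
  RT 300: heading 165 -> 225
  FD 17: (-26.704,39.432) -> (-38.725,27.411) [heading=225, draw]
  FD 7: (-38.725,27.411) -> (-43.675,22.462) [heading=225, draw]
  -- iteration 4/4 --
  FD 3: (-43.675,22.462) -> (-45.796,20.34) [heading=225, draw]
  RT 300: heading 225 -> 285
  FD 17: (-45.796,20.34) -> (-41.396,3.919) [heading=285, draw]
  FD 7: (-41.396,3.919) -> (-39.584,-2.842) [heading=285, draw]
]
RT 60: heading 285 -> 225
LT 144: heading 225 -> 9
RT 144: heading 9 -> 225
Final: pos=(-39.584,-2.842), heading=225, 13 segment(s) drawn
Segments drawn: 13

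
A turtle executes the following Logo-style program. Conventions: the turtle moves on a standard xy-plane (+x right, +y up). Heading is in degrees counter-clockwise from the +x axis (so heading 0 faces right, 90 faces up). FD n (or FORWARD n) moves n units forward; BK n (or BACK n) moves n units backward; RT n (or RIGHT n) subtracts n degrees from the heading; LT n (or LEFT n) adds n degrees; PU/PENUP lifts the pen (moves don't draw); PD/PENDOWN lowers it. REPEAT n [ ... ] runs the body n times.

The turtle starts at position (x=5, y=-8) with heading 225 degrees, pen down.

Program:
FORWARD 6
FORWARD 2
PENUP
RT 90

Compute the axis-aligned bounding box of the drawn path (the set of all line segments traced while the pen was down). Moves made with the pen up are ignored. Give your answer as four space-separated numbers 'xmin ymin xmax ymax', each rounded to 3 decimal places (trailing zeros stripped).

Answer: -0.657 -13.657 5 -8

Derivation:
Executing turtle program step by step:
Start: pos=(5,-8), heading=225, pen down
FD 6: (5,-8) -> (0.757,-12.243) [heading=225, draw]
FD 2: (0.757,-12.243) -> (-0.657,-13.657) [heading=225, draw]
PU: pen up
RT 90: heading 225 -> 135
Final: pos=(-0.657,-13.657), heading=135, 2 segment(s) drawn

Segment endpoints: x in {-0.657, 0.757, 5}, y in {-13.657, -12.243, -8}
xmin=-0.657, ymin=-13.657, xmax=5, ymax=-8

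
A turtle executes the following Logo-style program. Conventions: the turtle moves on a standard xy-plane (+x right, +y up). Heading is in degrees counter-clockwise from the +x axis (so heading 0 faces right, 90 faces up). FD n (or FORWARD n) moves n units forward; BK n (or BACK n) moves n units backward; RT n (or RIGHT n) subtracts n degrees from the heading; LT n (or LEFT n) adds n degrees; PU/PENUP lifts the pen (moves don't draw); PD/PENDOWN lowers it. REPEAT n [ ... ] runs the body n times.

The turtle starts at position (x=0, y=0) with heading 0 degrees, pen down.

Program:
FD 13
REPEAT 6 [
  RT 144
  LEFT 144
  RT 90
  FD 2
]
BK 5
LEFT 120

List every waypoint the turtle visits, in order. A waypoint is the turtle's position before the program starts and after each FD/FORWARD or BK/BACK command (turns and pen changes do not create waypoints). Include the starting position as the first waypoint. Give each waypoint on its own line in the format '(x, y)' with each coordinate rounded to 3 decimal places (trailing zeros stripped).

Answer: (0, 0)
(13, 0)
(13, -2)
(11, -2)
(11, 0)
(13, 0)
(13, -2)
(11, -2)
(16, -2)

Derivation:
Executing turtle program step by step:
Start: pos=(0,0), heading=0, pen down
FD 13: (0,0) -> (13,0) [heading=0, draw]
REPEAT 6 [
  -- iteration 1/6 --
  RT 144: heading 0 -> 216
  LT 144: heading 216 -> 0
  RT 90: heading 0 -> 270
  FD 2: (13,0) -> (13,-2) [heading=270, draw]
  -- iteration 2/6 --
  RT 144: heading 270 -> 126
  LT 144: heading 126 -> 270
  RT 90: heading 270 -> 180
  FD 2: (13,-2) -> (11,-2) [heading=180, draw]
  -- iteration 3/6 --
  RT 144: heading 180 -> 36
  LT 144: heading 36 -> 180
  RT 90: heading 180 -> 90
  FD 2: (11,-2) -> (11,0) [heading=90, draw]
  -- iteration 4/6 --
  RT 144: heading 90 -> 306
  LT 144: heading 306 -> 90
  RT 90: heading 90 -> 0
  FD 2: (11,0) -> (13,0) [heading=0, draw]
  -- iteration 5/6 --
  RT 144: heading 0 -> 216
  LT 144: heading 216 -> 0
  RT 90: heading 0 -> 270
  FD 2: (13,0) -> (13,-2) [heading=270, draw]
  -- iteration 6/6 --
  RT 144: heading 270 -> 126
  LT 144: heading 126 -> 270
  RT 90: heading 270 -> 180
  FD 2: (13,-2) -> (11,-2) [heading=180, draw]
]
BK 5: (11,-2) -> (16,-2) [heading=180, draw]
LT 120: heading 180 -> 300
Final: pos=(16,-2), heading=300, 8 segment(s) drawn
Waypoints (9 total):
(0, 0)
(13, 0)
(13, -2)
(11, -2)
(11, 0)
(13, 0)
(13, -2)
(11, -2)
(16, -2)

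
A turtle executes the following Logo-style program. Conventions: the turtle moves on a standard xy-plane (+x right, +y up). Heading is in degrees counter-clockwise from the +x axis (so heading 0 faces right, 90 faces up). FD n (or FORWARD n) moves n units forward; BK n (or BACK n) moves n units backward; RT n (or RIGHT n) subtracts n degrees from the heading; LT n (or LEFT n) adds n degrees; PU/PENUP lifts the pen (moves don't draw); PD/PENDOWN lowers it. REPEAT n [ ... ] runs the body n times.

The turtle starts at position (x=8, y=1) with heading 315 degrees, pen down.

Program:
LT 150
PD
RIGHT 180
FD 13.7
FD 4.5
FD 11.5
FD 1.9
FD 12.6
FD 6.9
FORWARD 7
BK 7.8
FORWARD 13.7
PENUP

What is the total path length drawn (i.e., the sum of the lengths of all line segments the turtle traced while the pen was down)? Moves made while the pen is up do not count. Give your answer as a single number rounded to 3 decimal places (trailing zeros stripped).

Answer: 79.6

Derivation:
Executing turtle program step by step:
Start: pos=(8,1), heading=315, pen down
LT 150: heading 315 -> 105
PD: pen down
RT 180: heading 105 -> 285
FD 13.7: (8,1) -> (11.546,-12.233) [heading=285, draw]
FD 4.5: (11.546,-12.233) -> (12.711,-16.58) [heading=285, draw]
FD 11.5: (12.711,-16.58) -> (15.687,-27.688) [heading=285, draw]
FD 1.9: (15.687,-27.688) -> (16.179,-29.523) [heading=285, draw]
FD 12.6: (16.179,-29.523) -> (19.44,-41.694) [heading=285, draw]
FD 6.9: (19.44,-41.694) -> (21.226,-48.359) [heading=285, draw]
FD 7: (21.226,-48.359) -> (23.037,-55.12) [heading=285, draw]
BK 7.8: (23.037,-55.12) -> (21.019,-47.586) [heading=285, draw]
FD 13.7: (21.019,-47.586) -> (24.564,-60.819) [heading=285, draw]
PU: pen up
Final: pos=(24.564,-60.819), heading=285, 9 segment(s) drawn

Segment lengths:
  seg 1: (8,1) -> (11.546,-12.233), length = 13.7
  seg 2: (11.546,-12.233) -> (12.711,-16.58), length = 4.5
  seg 3: (12.711,-16.58) -> (15.687,-27.688), length = 11.5
  seg 4: (15.687,-27.688) -> (16.179,-29.523), length = 1.9
  seg 5: (16.179,-29.523) -> (19.44,-41.694), length = 12.6
  seg 6: (19.44,-41.694) -> (21.226,-48.359), length = 6.9
  seg 7: (21.226,-48.359) -> (23.037,-55.12), length = 7
  seg 8: (23.037,-55.12) -> (21.019,-47.586), length = 7.8
  seg 9: (21.019,-47.586) -> (24.564,-60.819), length = 13.7
Total = 79.6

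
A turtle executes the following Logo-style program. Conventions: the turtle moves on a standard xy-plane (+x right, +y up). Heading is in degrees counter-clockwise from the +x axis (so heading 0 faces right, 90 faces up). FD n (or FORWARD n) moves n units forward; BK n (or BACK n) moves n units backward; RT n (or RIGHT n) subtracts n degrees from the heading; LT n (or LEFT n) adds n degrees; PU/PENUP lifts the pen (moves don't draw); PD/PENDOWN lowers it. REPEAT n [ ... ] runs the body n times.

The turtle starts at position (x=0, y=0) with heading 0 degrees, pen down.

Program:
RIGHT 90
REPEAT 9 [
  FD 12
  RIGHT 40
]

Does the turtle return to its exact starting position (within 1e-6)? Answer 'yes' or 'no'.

Executing turtle program step by step:
Start: pos=(0,0), heading=0, pen down
RT 90: heading 0 -> 270
REPEAT 9 [
  -- iteration 1/9 --
  FD 12: (0,0) -> (0,-12) [heading=270, draw]
  RT 40: heading 270 -> 230
  -- iteration 2/9 --
  FD 12: (0,-12) -> (-7.713,-21.193) [heading=230, draw]
  RT 40: heading 230 -> 190
  -- iteration 3/9 --
  FD 12: (-7.713,-21.193) -> (-19.531,-23.276) [heading=190, draw]
  RT 40: heading 190 -> 150
  -- iteration 4/9 --
  FD 12: (-19.531,-23.276) -> (-29.923,-17.276) [heading=150, draw]
  RT 40: heading 150 -> 110
  -- iteration 5/9 --
  FD 12: (-29.923,-17.276) -> (-34.028,-6) [heading=110, draw]
  RT 40: heading 110 -> 70
  -- iteration 6/9 --
  FD 12: (-34.028,-6) -> (-29.923,5.276) [heading=70, draw]
  RT 40: heading 70 -> 30
  -- iteration 7/9 --
  FD 12: (-29.923,5.276) -> (-19.531,11.276) [heading=30, draw]
  RT 40: heading 30 -> 350
  -- iteration 8/9 --
  FD 12: (-19.531,11.276) -> (-7.713,9.193) [heading=350, draw]
  RT 40: heading 350 -> 310
  -- iteration 9/9 --
  FD 12: (-7.713,9.193) -> (0,0) [heading=310, draw]
  RT 40: heading 310 -> 270
]
Final: pos=(0,0), heading=270, 9 segment(s) drawn

Start position: (0, 0)
Final position: (0, 0)
Distance = 0; < 1e-6 -> CLOSED

Answer: yes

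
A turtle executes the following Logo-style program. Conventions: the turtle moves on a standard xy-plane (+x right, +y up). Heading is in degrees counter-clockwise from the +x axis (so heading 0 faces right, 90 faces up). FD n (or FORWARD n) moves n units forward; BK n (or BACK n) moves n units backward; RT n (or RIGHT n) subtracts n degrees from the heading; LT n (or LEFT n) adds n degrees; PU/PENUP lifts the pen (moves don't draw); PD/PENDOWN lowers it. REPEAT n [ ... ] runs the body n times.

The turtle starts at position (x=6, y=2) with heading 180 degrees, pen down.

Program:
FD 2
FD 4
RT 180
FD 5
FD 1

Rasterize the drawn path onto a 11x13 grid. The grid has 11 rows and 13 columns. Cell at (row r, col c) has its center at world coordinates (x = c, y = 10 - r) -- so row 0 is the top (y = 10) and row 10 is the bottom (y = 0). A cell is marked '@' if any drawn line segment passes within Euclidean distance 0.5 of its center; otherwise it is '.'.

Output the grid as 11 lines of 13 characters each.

Segment 0: (6,2) -> (4,2)
Segment 1: (4,2) -> (0,2)
Segment 2: (0,2) -> (5,2)
Segment 3: (5,2) -> (6,2)

Answer: .............
.............
.............
.............
.............
.............
.............
.............
@@@@@@@......
.............
.............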